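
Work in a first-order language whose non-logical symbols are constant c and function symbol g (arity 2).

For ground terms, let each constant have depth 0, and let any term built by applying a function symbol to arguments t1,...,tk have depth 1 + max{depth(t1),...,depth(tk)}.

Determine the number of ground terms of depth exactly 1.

1

If N_k denotes the number of depth-≤k ground terms, the 1 constant gives N_0 = 1, and each function symbol of arity r contributes N_{k-1}^r new terms at level k: N_k = 1 + N_{k-1}^2.
N_0 = 1
N_1 = 1 + 1^2 = 2
Terms of depth exactly 1: N_1 − N_0 = 2 − 1 = 1.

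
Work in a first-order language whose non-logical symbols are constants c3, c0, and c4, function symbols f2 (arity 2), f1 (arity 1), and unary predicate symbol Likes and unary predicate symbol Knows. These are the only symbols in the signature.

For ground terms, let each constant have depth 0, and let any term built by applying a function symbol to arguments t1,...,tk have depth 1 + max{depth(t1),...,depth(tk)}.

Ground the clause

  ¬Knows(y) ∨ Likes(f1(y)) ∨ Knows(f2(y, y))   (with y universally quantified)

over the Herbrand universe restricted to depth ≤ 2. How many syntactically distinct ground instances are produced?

243

Ground terms of depth ≤ 2:
  Count level by level. With function symbols f2/2, f1/1, the terms of depth ≤ k are the 3 constants together with each function applied to depth-≤(k−1) tuples, so N_k = 3 + N_{k-1}^2 + N_{k-1}.
  N_0 = 3
  N_1 = 3 + 3^2 + 3 = 15
  N_2 = 3 + 15^2 + 15 = 243
So there are 243 ground terms available for substitution.
The body mentions the single quantified variable y; since ground terms form a free algebra, no two substitutions collapse to the same formula.
Number of ground instances = 243.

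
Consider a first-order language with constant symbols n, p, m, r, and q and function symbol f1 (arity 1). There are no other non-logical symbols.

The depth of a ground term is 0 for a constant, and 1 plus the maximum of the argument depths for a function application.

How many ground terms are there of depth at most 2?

15

Write N_k for the number of ground terms of depth ≤ k. A term of depth ≤ k is either a constant or a function symbol applied to arguments of depth ≤ k−1, so N_k = 5 + N_{k-1}.
N_0 = 5
N_1 = 5 + 5 = 10
N_2 = 5 + 10 = 15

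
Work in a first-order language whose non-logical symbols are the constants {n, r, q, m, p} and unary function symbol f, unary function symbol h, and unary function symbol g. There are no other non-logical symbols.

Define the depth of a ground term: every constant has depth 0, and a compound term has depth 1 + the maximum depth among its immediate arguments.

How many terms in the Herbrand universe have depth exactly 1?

Let N_k count ground terms of depth at most k. Each non-constant term of depth ≤ k is some function symbol applied to depth-≤(k−1) arguments, giving N_k = 5 + N_{k-1} + N_{k-1} + N_{k-1}.
N_0 = 5
N_1 = 5 + 5 + 5 + 5 = 20
Terms of depth exactly 1: N_1 − N_0 = 20 − 5 = 15.

15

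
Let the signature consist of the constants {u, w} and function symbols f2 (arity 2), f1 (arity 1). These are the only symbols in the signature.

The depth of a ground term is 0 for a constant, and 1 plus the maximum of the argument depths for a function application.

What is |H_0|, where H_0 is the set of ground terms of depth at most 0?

2

Let N_k count ground terms of depth at most k. Each non-constant term of depth ≤ k is some function symbol applied to depth-≤(k−1) arguments, giving N_k = 2 + N_{k-1}^2 + N_{k-1}.
N_0 = 2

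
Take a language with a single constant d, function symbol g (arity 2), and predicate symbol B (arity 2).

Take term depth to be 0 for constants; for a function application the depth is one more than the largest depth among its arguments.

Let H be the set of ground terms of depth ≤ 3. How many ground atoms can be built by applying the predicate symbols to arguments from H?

676

First count ground terms of depth ≤ 3.
Write N_k for the number of ground terms of depth ≤ k. A term of depth ≤ k is either a constant or a function symbol applied to arguments of depth ≤ k−1, so N_k = 1 + N_{k-1}^2.
N_0 = 1
N_1 = 1 + 1^2 = 2
N_2 = 1 + 2^2 = 5
N_3 = 1 + 5^2 = 26
So |H| = 26.
Each predicate of arity r yields |H|^r ground atoms (one per choice of an r-tuple from H):
  B: 26^2 = 676
Total ground atoms: 676.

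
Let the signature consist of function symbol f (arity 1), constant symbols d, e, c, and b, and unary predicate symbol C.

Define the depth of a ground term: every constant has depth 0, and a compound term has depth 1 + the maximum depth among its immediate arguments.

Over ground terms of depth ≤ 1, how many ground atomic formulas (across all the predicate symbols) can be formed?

8

First count ground terms of depth ≤ 1.
Write N_k for the number of ground terms of depth ≤ k. A term of depth ≤ k is either a constant or a function symbol applied to arguments of depth ≤ k−1, so N_k = 4 + N_{k-1}.
N_0 = 4
N_1 = 4 + 4 = 8
So |H| = 8.
For each predicate symbol, the number of ground atoms is |H| raised to its arity; summing:
  C: 8
Total ground atoms: 8.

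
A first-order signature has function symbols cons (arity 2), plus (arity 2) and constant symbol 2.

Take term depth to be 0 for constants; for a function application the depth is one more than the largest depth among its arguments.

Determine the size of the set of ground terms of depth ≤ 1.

Count level by level. With function symbols cons/2, plus/2, the terms of depth ≤ k are the 1 constant together with each function applied to depth-≤(k−1) tuples, so N_k = 1 + N_{k-1}^2 + N_{k-1}^2.
N_0 = 1
N_1 = 1 + 1^2 + 1^2 = 3
Explicitly: 2, cons(2, 2), plus(2, 2).

3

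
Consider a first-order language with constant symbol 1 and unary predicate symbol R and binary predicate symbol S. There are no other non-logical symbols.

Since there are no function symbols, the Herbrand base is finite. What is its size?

2

With no function symbols, the Herbrand universe is just the 1 constant.
Ground atoms per predicate: R: 1, S: 1^2 = 1.
Herbrand base size = 1 + 1 = 2.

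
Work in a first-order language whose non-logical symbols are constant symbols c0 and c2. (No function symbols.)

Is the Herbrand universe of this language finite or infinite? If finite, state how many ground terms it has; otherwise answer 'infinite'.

2

There are no function symbols, so every ground term is one of the 2 constants.
The Herbrand universe is {c0, c2}, which is finite with 2 elements.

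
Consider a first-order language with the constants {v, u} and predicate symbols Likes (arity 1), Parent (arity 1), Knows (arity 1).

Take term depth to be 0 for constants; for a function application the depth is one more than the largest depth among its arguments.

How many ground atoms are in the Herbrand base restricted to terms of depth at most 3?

First count ground terms of depth ≤ 3.
With no function symbols every ground term is a constant, so there are exactly 2 ground terms at every depth bound.
N_0 = 2
N_1 = 2
N_2 = 2
N_3 = 2
Explicitly: v, u.
So |H| = 2.
A ground atom is a predicate applied to a tuple of terms from H, so the count is the sum over predicates of |H|^arity:
  Likes: 2;  Parent: 2;  Knows: 2
Total ground atoms: 2 + 2 + 2 = 6.

6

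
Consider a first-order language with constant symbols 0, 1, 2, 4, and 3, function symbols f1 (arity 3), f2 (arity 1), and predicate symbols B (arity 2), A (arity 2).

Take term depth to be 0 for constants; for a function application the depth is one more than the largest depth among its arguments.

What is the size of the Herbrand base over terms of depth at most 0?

50

First count ground terms of depth ≤ 0.
Let N_k = |{terms of depth ≤ k}|. Then N_0 = 5 and N_k = 5 + N_{k-1}^3 + N_{k-1} for k ≥ 1 (one summand per function symbol, arity giving the exponent).
N_0 = 5
Explicitly: 0, 1, 2, 4, 3.
So |H| = 5.
Ground atoms are formed by filling each argument slot of a predicate with a term from H, so an r-ary predicate gives |H|^r atoms:
  B: 5^2 = 25;  A: 5^2 = 25
Total ground atoms: 25 + 25 = 50.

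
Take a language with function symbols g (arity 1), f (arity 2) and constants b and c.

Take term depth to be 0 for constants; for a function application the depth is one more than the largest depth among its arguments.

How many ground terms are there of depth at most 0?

Count level by level. With function symbols g/1, f/2, the terms of depth ≤ k are the 2 constants together with each function applied to depth-≤(k−1) tuples, so N_k = 2 + N_{k-1} + N_{k-1}^2.
N_0 = 2

2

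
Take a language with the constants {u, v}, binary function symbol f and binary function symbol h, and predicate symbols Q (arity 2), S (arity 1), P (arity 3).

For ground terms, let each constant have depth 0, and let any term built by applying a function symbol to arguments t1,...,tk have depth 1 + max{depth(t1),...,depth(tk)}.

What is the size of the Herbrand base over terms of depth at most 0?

First count ground terms of depth ≤ 0.
If N_k denotes the number of depth-≤k ground terms, the 2 constants give N_0 = 2, and each function symbol of arity r contributes N_{k-1}^r new terms at level k: N_k = 2 + N_{k-1}^2 + N_{k-1}^2.
N_0 = 2
So |H| = 2.
Ground atoms are formed by filling each argument slot of a predicate with a term from H, so an r-ary predicate gives |H|^r atoms:
  Q: 2^2 = 4;  S: 2;  P: 2^3 = 8
Total ground atoms: 4 + 2 + 8 = 14.

14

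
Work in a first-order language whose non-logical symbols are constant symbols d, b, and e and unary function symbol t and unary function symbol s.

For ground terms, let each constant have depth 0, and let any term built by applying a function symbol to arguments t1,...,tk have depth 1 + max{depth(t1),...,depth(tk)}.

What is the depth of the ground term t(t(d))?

2

depth(t(d)) = 1 + depth(d) = 1 + 0 = 1
depth(t(t(d))) = 1 + depth(t(d)) = 1 + 1 = 2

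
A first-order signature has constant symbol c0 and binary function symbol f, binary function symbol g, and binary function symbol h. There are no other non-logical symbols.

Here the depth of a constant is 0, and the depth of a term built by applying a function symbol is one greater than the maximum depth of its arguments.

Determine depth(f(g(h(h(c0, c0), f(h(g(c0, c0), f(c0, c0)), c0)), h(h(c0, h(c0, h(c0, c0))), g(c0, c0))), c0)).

6

depth(h(c0, c0)) = 1 + max(0, 0) = 1
depth(g(c0, c0)) = 1 + max(0, 0) = 1
depth(f(c0, c0)) = 1 + max(0, 0) = 1
depth(h(g(c0, c0), f(c0, c0))) = 1 + max(1, 1) = 2
depth(f(h(g(c0, c0), f(c0, c0)), c0)) = 1 + max(2, 0) = 3
depth(h(h(c0, c0), f(h(g(c0, c0), f(c0, c0)), c0))) = 1 + max(1, 3) = 4
depth(h(c0, h(c0, c0))) = 1 + max(0, 1) = 2
depth(h(c0, h(c0, h(c0, c0)))) = 1 + max(0, 2) = 3
depth(h(h(c0, h(c0, h(c0, c0))), g(c0, c0))) = 1 + max(3, 1) = 4
depth(g(h(h(c0, c0), f(h(g(c0, c0), f(c0, c0)), c0)), h(h(c0, h(c0, h(c0, c0))), g(c0, c0)))) = 1 + max(4, 4) = 5
depth(f(g(h(h(c0, c0), f(h(g(c0, c0), f(c0, c0)), c0)), h(h(c0, h(c0, h(c0, c0))), g(c0, c0))), c0)) = 1 + max(5, 0) = 6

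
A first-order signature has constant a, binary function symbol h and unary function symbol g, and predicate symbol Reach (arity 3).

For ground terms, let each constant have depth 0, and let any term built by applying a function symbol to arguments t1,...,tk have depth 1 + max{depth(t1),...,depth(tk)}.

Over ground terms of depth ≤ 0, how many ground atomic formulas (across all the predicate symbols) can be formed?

1

First count ground terms of depth ≤ 0.
Let N_k = |{terms of depth ≤ k}|. Then N_0 = 1 and N_k = 1 + N_{k-1}^2 + N_{k-1} for k ≥ 1 (one summand per function symbol, arity giving the exponent).
N_0 = 1
So |H| = 1.
For each predicate symbol, the number of ground atoms is |H| raised to its arity; summing:
  Reach: 1^3 = 1
Total ground atoms: 1.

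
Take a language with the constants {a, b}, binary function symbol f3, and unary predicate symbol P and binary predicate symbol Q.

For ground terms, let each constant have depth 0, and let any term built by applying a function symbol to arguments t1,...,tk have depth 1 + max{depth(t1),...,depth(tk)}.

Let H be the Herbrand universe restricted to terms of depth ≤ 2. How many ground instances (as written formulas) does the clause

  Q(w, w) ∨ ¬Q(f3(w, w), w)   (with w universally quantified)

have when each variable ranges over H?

38

Ground terms of depth ≤ 2:
  Let N_k count ground terms of depth at most k. Each non-constant term of depth ≤ k is some function symbol applied to depth-≤(k−1) arguments, giving N_k = 2 + N_{k-1}^2.
  N_0 = 2
  N_1 = 2 + 2^2 = 6
  N_2 = 2 + 6^2 = 38
So there are 38 ground terms available for substitution.
The variable w ranges independently over the available ground terms, and distinct assignments produce distinct instances.
Number of ground instances = 38.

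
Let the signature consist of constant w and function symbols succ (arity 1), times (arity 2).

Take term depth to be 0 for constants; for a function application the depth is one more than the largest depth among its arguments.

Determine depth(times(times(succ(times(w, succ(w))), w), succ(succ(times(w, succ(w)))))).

depth(succ(w)) = 1 + depth(w) = 1 + 0 = 1
depth(times(w, succ(w))) = 1 + max(0, 1) = 2
depth(succ(times(w, succ(w)))) = 1 + depth(times(w, succ(w))) = 1 + 2 = 3
depth(times(succ(times(w, succ(w))), w)) = 1 + max(3, 0) = 4
depth(succ(succ(times(w, succ(w))))) = 1 + depth(succ(times(w, succ(w)))) = 1 + 3 = 4
depth(times(times(succ(times(w, succ(w))), w), succ(succ(times(w, succ(w)))))) = 1 + max(4, 4) = 5

5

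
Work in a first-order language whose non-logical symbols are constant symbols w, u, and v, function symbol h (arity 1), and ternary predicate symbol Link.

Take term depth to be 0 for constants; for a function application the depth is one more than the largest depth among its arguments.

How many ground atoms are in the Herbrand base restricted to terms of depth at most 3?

1728

First count ground terms of depth ≤ 3.
If N_k denotes the number of depth-≤k ground terms, the 3 constants give N_0 = 3, and each function symbol of arity r contributes N_{k-1}^r new terms at level k: N_k = 3 + N_{k-1}.
N_0 = 3
N_1 = 3 + 3 = 6
N_2 = 3 + 6 = 9
N_3 = 3 + 9 = 12
Explicitly: w, u, v, h(w), h(u), h(v), h(h(w)), h(h(u)), h(h(v)), h(h(h(w))), h(h(h(u))), h(h(h(v))).
So |H| = 12.
Ground atoms are formed by filling each argument slot of a predicate with a term from H, so an r-ary predicate gives |H|^r atoms:
  Link: 12^3 = 1728
Total ground atoms: 1728.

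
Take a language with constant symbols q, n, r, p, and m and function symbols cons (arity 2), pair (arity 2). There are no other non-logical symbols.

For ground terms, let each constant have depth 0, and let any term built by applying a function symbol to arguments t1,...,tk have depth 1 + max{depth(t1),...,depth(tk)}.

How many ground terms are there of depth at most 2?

Write N_k for the number of ground terms of depth ≤ k. A term of depth ≤ k is either a constant or a function symbol applied to arguments of depth ≤ k−1, so N_k = 5 + N_{k-1}^2 + N_{k-1}^2.
N_0 = 5
N_1 = 5 + 5^2 + 5^2 = 55
N_2 = 5 + 55^2 + 55^2 = 6055

6055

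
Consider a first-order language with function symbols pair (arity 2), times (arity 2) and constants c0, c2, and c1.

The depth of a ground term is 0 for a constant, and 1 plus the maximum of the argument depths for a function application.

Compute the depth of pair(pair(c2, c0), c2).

depth(pair(c2, c0)) = 1 + max(0, 0) = 1
depth(pair(pair(c2, c0), c2)) = 1 + max(1, 0) = 2

2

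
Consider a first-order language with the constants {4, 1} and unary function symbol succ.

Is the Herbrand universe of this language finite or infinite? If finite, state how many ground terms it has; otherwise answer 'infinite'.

The signature has at least one function symbol (succ, arity 1) and at least one constant (4).
Iterating succ gives infinitely many distinct ground terms: 4, succ(4), succ(succ(4)), ...
So the Herbrand universe is infinite.

infinite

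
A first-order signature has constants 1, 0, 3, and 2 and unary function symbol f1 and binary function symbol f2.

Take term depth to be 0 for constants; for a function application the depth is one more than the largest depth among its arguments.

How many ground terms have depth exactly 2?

580

If N_k denotes the number of depth-≤k ground terms, the 4 constants give N_0 = 4, and each function symbol of arity r contributes N_{k-1}^r new terms at level k: N_k = 4 + N_{k-1} + N_{k-1}^2.
N_0 = 4
N_1 = 4 + 4 + 4^2 = 24
N_2 = 4 + 24 + 24^2 = 604
Terms of depth exactly 2: N_2 − N_1 = 604 − 24 = 580.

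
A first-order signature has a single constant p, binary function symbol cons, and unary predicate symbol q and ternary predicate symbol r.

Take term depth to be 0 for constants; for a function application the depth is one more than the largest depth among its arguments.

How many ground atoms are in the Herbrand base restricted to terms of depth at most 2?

First count ground terms of depth ≤ 2.
Count level by level. With function symbols cons/2, the terms of depth ≤ k are the 1 constant together with each function applied to depth-≤(k−1) tuples, so N_k = 1 + N_{k-1}^2.
N_0 = 1
N_1 = 1 + 1^2 = 2
N_2 = 1 + 2^2 = 5
So |H| = 5.
A ground atom is a predicate applied to a tuple of terms from H, so the count is the sum over predicates of |H|^arity:
  q: 5;  r: 5^3 = 125
Total ground atoms: 5 + 125 = 130.

130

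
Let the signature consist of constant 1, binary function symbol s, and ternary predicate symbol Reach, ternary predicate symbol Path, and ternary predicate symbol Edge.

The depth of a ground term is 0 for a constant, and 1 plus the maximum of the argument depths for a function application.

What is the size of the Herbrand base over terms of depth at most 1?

First count ground terms of depth ≤ 1.
Count level by level. With function symbols s/2, the terms of depth ≤ k are the 1 constant together with each function applied to depth-≤(k−1) tuples, so N_k = 1 + N_{k-1}^2.
N_0 = 1
N_1 = 1 + 1^2 = 2
Explicitly: 1, s(1, 1).
So |H| = 2.
Each predicate of arity r yields |H|^r ground atoms (one per choice of an r-tuple from H):
  Reach: 2^3 = 8;  Path: 2^3 = 8;  Edge: 2^3 = 8
Total ground atoms: 8 + 8 + 8 = 24.

24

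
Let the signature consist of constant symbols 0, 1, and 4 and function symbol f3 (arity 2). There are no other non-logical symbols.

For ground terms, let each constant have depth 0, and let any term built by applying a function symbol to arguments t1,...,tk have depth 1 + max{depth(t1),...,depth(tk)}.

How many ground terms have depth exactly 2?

135

Count level by level. With function symbols f3/2, the terms of depth ≤ k are the 3 constants together with each function applied to depth-≤(k−1) tuples, so N_k = 3 + N_{k-1}^2.
N_0 = 3
N_1 = 3 + 3^2 = 12
N_2 = 3 + 12^2 = 147
Terms of depth exactly 2: N_2 − N_1 = 147 − 12 = 135.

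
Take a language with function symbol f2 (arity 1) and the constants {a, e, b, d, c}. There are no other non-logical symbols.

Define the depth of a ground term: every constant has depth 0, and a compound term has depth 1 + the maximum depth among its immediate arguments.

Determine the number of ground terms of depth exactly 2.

5

Write N_k for the number of ground terms of depth ≤ k. A term of depth ≤ k is either a constant or a function symbol applied to arguments of depth ≤ k−1, so N_k = 5 + N_{k-1}.
N_0 = 5
N_1 = 5 + 5 = 10
N_2 = 5 + 10 = 15
Terms of depth exactly 2: N_2 − N_1 = 15 − 10 = 5.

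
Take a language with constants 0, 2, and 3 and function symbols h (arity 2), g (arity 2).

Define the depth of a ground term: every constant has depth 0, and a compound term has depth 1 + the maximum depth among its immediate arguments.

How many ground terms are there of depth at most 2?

Count level by level. With function symbols h/2, g/2, the terms of depth ≤ k are the 3 constants together with each function applied to depth-≤(k−1) tuples, so N_k = 3 + N_{k-1}^2 + N_{k-1}^2.
N_0 = 3
N_1 = 3 + 3^2 + 3^2 = 21
N_2 = 3 + 21^2 + 21^2 = 885

885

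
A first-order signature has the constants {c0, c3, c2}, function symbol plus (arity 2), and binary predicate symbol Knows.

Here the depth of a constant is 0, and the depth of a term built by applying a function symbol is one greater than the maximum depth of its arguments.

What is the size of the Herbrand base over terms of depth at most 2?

21609

First count ground terms of depth ≤ 2.
Let N_k = |{terms of depth ≤ k}|. Then N_0 = 3 and N_k = 3 + N_{k-1}^2 for k ≥ 1 (one summand per function symbol, arity giving the exponent).
N_0 = 3
N_1 = 3 + 3^2 = 12
N_2 = 3 + 12^2 = 147
So |H| = 147.
Ground atoms are formed by filling each argument slot of a predicate with a term from H, so an r-ary predicate gives |H|^r atoms:
  Knows: 147^2 = 21609
Total ground atoms: 21609.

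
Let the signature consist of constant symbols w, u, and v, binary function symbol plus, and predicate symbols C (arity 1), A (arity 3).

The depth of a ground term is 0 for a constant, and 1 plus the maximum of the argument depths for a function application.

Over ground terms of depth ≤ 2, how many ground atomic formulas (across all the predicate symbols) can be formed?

First count ground terms of depth ≤ 2.
Let N_k = |{terms of depth ≤ k}|. Then N_0 = 3 and N_k = 3 + N_{k-1}^2 for k ≥ 1 (one summand per function symbol, arity giving the exponent).
N_0 = 3
N_1 = 3 + 3^2 = 12
N_2 = 3 + 12^2 = 147
So |H| = 147.
For each predicate symbol, the number of ground atoms is |H| raised to its arity; summing:
  C: 147;  A: 147^3 = 3176523
Total ground atoms: 147 + 3176523 = 3176670.

3176670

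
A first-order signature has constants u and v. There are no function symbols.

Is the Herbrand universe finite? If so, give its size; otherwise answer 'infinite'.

2

There are no function symbols, so every ground term is one of the 2 constants.
The Herbrand universe is {u, v}, which is finite with 2 elements.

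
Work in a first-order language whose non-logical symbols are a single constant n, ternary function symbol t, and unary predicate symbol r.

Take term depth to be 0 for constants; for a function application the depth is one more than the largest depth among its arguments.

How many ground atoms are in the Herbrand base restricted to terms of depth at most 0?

1

First count ground terms of depth ≤ 0.
If N_k denotes the number of depth-≤k ground terms, the 1 constant gives N_0 = 1, and each function symbol of arity r contributes N_{k-1}^r new terms at level k: N_k = 1 + N_{k-1}^3.
N_0 = 1
So |H| = 1.
Ground atoms are formed by filling each argument slot of a predicate with a term from H, so an r-ary predicate gives |H|^r atoms:
  r: 1
Total ground atoms: 1.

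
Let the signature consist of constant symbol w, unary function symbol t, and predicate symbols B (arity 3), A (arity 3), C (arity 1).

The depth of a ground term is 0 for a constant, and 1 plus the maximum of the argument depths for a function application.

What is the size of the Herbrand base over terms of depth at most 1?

18

First count ground terms of depth ≤ 1.
Let N_k = |{terms of depth ≤ k}|. Then N_0 = 1 and N_k = 1 + N_{k-1} for k ≥ 1 (one summand per function symbol, arity giving the exponent).
N_0 = 1
N_1 = 1 + 1 = 2
So |H| = 2.
Ground atoms are formed by filling each argument slot of a predicate with a term from H, so an r-ary predicate gives |H|^r atoms:
  B: 2^3 = 8;  A: 2^3 = 8;  C: 2
Total ground atoms: 8 + 8 + 2 = 18.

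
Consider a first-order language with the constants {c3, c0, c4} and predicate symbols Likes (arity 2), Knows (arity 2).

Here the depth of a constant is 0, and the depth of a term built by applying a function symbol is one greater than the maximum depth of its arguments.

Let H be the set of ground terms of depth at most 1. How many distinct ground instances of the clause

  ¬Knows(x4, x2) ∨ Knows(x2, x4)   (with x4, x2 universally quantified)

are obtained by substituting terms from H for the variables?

9

Ground terms of depth ≤ 1:
  With no function symbols every ground term is a constant, so there are exactly 3 ground terms at every depth bound.
  N_0 = 3
  N_1 = 3
  Explicitly: c3, c0, c4.
So there are 3 ground terms available for substitution.
The clause has 2 distinct variables (x4, x2), each appearing in the body. In the free term algebra distinct substitutions yield syntactically distinct ground instances.
Number of ground instances = 3^2 = 9.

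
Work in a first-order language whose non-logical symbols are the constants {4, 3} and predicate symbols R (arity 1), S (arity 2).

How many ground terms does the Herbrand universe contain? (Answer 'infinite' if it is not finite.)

There are no function symbols, so every ground term is one of the 2 constants.
The Herbrand universe is {4, 3}, which is finite with 2 elements.

2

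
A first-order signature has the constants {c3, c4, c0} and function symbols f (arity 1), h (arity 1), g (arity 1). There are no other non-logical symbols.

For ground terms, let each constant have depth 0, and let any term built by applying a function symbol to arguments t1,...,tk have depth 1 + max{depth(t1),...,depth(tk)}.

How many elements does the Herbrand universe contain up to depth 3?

If N_k denotes the number of depth-≤k ground terms, the 3 constants give N_0 = 3, and each function symbol of arity r contributes N_{k-1}^r new terms at level k: N_k = 3 + N_{k-1} + N_{k-1} + N_{k-1}.
N_0 = 3
N_1 = 3 + 3 + 3 + 3 = 12
N_2 = 3 + 12 + 12 + 12 = 39
N_3 = 3 + 39 + 39 + 39 = 120

120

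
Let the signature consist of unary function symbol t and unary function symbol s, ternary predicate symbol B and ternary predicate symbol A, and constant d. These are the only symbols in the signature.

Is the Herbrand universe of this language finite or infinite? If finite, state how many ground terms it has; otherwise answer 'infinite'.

infinite

The signature has at least one function symbol (t, arity 1) and at least one constant (d).
Iterating t gives infinitely many distinct ground terms: d, t(d), t(t(d)), ...
So the Herbrand universe is infinite.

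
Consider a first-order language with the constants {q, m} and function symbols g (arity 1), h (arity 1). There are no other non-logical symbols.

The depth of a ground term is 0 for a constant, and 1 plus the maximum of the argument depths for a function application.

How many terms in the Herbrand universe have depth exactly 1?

4

If N_k denotes the number of depth-≤k ground terms, the 2 constants give N_0 = 2, and each function symbol of arity r contributes N_{k-1}^r new terms at level k: N_k = 2 + N_{k-1} + N_{k-1}.
N_0 = 2
N_1 = 2 + 2 + 2 = 6
Terms of depth exactly 1: N_1 − N_0 = 6 − 2 = 4.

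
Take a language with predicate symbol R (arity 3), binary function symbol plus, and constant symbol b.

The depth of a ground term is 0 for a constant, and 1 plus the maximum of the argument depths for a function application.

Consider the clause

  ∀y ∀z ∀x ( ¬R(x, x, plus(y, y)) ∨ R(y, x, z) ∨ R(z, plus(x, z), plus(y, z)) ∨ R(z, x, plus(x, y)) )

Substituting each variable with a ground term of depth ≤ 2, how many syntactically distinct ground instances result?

125

Ground terms of depth ≤ 2:
  If N_k denotes the number of depth-≤k ground terms, the 1 constant gives N_0 = 1, and each function symbol of arity r contributes N_{k-1}^r new terms at level k: N_k = 1 + N_{k-1}^2.
  N_0 = 1
  N_1 = 1 + 1^2 = 2
  N_2 = 1 + 2^2 = 5
  Explicitly: b, plus(b, b), plus(b, plus(b, b)), plus(plus(b, b), b), plus(plus(b, b), plus(b, b)).
So there are 5 ground terms available for substitution.
There are 3 variables to instantiate (y, z, x), each occurring in at least one literal, so different choices give different ground instances.
Number of ground instances = 5^3 = 125.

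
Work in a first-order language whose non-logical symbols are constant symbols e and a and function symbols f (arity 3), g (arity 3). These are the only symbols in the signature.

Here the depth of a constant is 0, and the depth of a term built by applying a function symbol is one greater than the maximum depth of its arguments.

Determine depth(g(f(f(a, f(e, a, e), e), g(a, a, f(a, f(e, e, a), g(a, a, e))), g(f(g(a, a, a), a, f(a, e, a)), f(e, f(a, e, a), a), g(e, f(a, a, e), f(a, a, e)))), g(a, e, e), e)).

depth(f(e, a, e)) = 1 + max(0, 0, 0) = 1
depth(f(a, f(e, a, e), e)) = 1 + max(0, 1, 0) = 2
depth(f(e, e, a)) = 1 + max(0, 0, 0) = 1
depth(g(a, a, e)) = 1 + max(0, 0, 0) = 1
depth(f(a, f(e, e, a), g(a, a, e))) = 1 + max(0, 1, 1) = 2
depth(g(a, a, f(a, f(e, e, a), g(a, a, e)))) = 1 + max(0, 0, 2) = 3
depth(g(a, a, a)) = 1 + max(0, 0, 0) = 1
depth(f(a, e, a)) = 1 + max(0, 0, 0) = 1
depth(f(g(a, a, a), a, f(a, e, a))) = 1 + max(1, 0, 1) = 2
depth(f(e, f(a, e, a), a)) = 1 + max(0, 1, 0) = 2
depth(f(a, a, e)) = 1 + max(0, 0, 0) = 1
depth(g(e, f(a, a, e), f(a, a, e))) = 1 + max(0, 1, 1) = 2
depth(g(f(g(a, a, a), a, f(a, e, a)), f(e, f(a, e, a), a), g(e, f(a, a, e), f(a, a, e)))) = 1 + max(2, 2, 2) = 3
depth(f(f(a, f(e, a, e), e), g(a, a, f(a, f(e, e, a), g(a, a, e))), g(f(g(a, a, a), a, f(a, e, a)), f(e, f(a, e, a), a), g(e, f(a, a, e), f(a, a, e))))) = 1 + max(2, 3, 3) = 4
depth(g(a, e, e)) = 1 + max(0, 0, 0) = 1
depth(g(f(f(a, f(e, a, e), e), g(a, a, f(a, f(e, e, a), g(a, a, e))), g(f(g(a, a, a), a, f(a, e, a)), f(e, f(a, e, a), a), g(e, f(a, a, e), f(a, a, e)))), g(a, e, e), e)) = 1 + max(4, 1, 0) = 5

5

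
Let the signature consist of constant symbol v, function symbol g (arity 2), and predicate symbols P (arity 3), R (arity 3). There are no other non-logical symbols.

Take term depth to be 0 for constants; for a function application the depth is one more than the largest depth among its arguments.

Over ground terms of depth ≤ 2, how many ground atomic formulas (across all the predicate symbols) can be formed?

250

First count ground terms of depth ≤ 2.
Count level by level. With function symbols g/2, the terms of depth ≤ k are the 1 constant together with each function applied to depth-≤(k−1) tuples, so N_k = 1 + N_{k-1}^2.
N_0 = 1
N_1 = 1 + 1^2 = 2
N_2 = 1 + 2^2 = 5
Explicitly: v, g(v, v), g(v, g(v, v)), g(g(v, v), v), g(g(v, v), g(v, v)).
So |H| = 5.
A ground atom is a predicate applied to a tuple of terms from H, so the count is the sum over predicates of |H|^arity:
  P: 5^3 = 125;  R: 5^3 = 125
Total ground atoms: 125 + 125 = 250.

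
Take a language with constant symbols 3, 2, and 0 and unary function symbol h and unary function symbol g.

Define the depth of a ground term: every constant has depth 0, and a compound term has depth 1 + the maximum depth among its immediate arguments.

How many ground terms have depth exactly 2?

12

Count level by level. With function symbols h/1, g/1, the terms of depth ≤ k are the 3 constants together with each function applied to depth-≤(k−1) tuples, so N_k = 3 + N_{k-1} + N_{k-1}.
N_0 = 3
N_1 = 3 + 3 + 3 = 9
N_2 = 3 + 9 + 9 = 21
Terms of depth exactly 2: N_2 − N_1 = 21 − 9 = 12.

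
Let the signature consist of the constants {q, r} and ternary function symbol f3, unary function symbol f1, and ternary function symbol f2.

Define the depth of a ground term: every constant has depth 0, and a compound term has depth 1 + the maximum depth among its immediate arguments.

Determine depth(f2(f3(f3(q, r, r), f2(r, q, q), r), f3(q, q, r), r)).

depth(f3(q, r, r)) = 1 + max(0, 0, 0) = 1
depth(f2(r, q, q)) = 1 + max(0, 0, 0) = 1
depth(f3(f3(q, r, r), f2(r, q, q), r)) = 1 + max(1, 1, 0) = 2
depth(f3(q, q, r)) = 1 + max(0, 0, 0) = 1
depth(f2(f3(f3(q, r, r), f2(r, q, q), r), f3(q, q, r), r)) = 1 + max(2, 1, 0) = 3

3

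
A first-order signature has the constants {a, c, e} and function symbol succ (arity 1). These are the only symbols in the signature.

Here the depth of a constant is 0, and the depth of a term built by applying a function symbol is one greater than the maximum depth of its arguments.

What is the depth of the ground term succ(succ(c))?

2

depth(succ(c)) = 1 + depth(c) = 1 + 0 = 1
depth(succ(succ(c))) = 1 + depth(succ(c)) = 1 + 1 = 2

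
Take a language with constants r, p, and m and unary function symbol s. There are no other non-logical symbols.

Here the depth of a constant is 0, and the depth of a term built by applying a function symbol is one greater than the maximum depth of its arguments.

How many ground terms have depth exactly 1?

Let N_k = |{terms of depth ≤ k}|. Then N_0 = 3 and N_k = 3 + N_{k-1} for k ≥ 1 (one summand per function symbol, arity giving the exponent).
N_0 = 3
N_1 = 3 + 3 = 6
Terms of depth exactly 1: N_1 − N_0 = 6 − 3 = 3.

3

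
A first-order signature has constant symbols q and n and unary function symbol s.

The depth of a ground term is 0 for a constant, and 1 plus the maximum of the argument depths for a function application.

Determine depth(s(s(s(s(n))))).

4

depth(s(n)) = 1 + depth(n) = 1 + 0 = 1
depth(s(s(n))) = 1 + depth(s(n)) = 1 + 1 = 2
depth(s(s(s(n)))) = 1 + depth(s(s(n))) = 1 + 2 = 3
depth(s(s(s(s(n))))) = 1 + depth(s(s(s(n)))) = 1 + 3 = 4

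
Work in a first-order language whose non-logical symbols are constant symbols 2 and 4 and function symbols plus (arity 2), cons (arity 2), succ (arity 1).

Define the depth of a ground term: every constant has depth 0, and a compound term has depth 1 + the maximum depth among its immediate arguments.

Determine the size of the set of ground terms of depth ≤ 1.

12

Count level by level. With function symbols plus/2, cons/2, succ/1, the terms of depth ≤ k are the 2 constants together with each function applied to depth-≤(k−1) tuples, so N_k = 2 + N_{k-1}^2 + N_{k-1}^2 + N_{k-1}.
N_0 = 2
N_1 = 2 + 2^2 + 2^2 + 2 = 12
Explicitly: 2, 4, plus(2, 2), plus(2, 4), plus(4, 2), plus(4, 4), cons(2, 2), cons(2, 4), cons(4, 2), cons(4, 4), succ(2), succ(4).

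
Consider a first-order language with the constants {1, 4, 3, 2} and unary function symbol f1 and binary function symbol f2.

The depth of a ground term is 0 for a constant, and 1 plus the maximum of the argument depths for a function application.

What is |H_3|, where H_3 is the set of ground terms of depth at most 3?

Count level by level. With function symbols f1/1, f2/2, the terms of depth ≤ k are the 4 constants together with each function applied to depth-≤(k−1) tuples, so N_k = 4 + N_{k-1} + N_{k-1}^2.
N_0 = 4
N_1 = 4 + 4 + 4^2 = 24
N_2 = 4 + 24 + 24^2 = 604
N_3 = 4 + 604 + 604^2 = 365424

365424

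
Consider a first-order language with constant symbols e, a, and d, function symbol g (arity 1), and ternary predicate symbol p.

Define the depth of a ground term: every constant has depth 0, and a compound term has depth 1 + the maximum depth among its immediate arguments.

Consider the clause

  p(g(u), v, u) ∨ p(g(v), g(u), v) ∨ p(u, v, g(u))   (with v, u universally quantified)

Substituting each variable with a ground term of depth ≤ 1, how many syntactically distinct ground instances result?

Ground terms of depth ≤ 1:
  Let N_k = |{terms of depth ≤ k}|. Then N_0 = 3 and N_k = 3 + N_{k-1} for k ≥ 1 (one summand per function symbol, arity giving the exponent).
  N_0 = 3
  N_1 = 3 + 3 = 6
So there are 6 ground terms available for substitution.
The clause has 2 distinct variables (v, u), each appearing in the body. In the free term algebra distinct substitutions yield syntactically distinct ground instances.
Number of ground instances = 6^2 = 36.

36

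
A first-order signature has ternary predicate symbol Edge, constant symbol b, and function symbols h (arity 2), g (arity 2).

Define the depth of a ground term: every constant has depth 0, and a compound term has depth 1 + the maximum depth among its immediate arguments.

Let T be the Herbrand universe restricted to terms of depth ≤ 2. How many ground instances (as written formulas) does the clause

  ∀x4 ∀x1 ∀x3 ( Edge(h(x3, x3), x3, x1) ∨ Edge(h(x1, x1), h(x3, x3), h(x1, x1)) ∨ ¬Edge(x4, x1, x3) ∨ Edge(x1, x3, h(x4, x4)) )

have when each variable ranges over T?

Ground terms of depth ≤ 2:
  If N_k denotes the number of depth-≤k ground terms, the 1 constant gives N_0 = 1, and each function symbol of arity r contributes N_{k-1}^r new terms at level k: N_k = 1 + N_{k-1}^2 + N_{k-1}^2.
  N_0 = 1
  N_1 = 1 + 1^2 + 1^2 = 3
  N_2 = 1 + 3^2 + 3^2 = 19
So there are 19 ground terms available for substitution.
The body mentions every one of the 3 quantified variables; since ground terms form a free algebra, no two substitutions collapse to the same formula.
Number of ground instances = 19^3 = 6859.

6859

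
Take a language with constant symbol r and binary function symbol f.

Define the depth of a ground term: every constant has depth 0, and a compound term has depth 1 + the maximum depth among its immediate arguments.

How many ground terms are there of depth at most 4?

677

If N_k denotes the number of depth-≤k ground terms, the 1 constant gives N_0 = 1, and each function symbol of arity r contributes N_{k-1}^r new terms at level k: N_k = 1 + N_{k-1}^2.
N_0 = 1
N_1 = 1 + 1^2 = 2
N_2 = 1 + 2^2 = 5
N_3 = 1 + 5^2 = 26
N_4 = 1 + 26^2 = 677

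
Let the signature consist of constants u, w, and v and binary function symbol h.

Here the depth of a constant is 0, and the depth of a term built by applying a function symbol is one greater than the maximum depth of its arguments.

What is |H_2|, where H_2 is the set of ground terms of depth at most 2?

Count level by level. With function symbols h/2, the terms of depth ≤ k are the 3 constants together with each function applied to depth-≤(k−1) tuples, so N_k = 3 + N_{k-1}^2.
N_0 = 3
N_1 = 3 + 3^2 = 12
N_2 = 3 + 12^2 = 147

147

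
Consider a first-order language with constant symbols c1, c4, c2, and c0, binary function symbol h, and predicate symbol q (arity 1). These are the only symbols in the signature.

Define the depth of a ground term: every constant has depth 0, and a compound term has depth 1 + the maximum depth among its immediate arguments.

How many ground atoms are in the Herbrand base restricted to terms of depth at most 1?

First count ground terms of depth ≤ 1.
Write N_k for the number of ground terms of depth ≤ k. A term of depth ≤ k is either a constant or a function symbol applied to arguments of depth ≤ k−1, so N_k = 4 + N_{k-1}^2.
N_0 = 4
N_1 = 4 + 4^2 = 20
So |H| = 20.
A ground atom is a predicate applied to a tuple of terms from H, so the count is the sum over predicates of |H|^arity:
  q: 20
Total ground atoms: 20.

20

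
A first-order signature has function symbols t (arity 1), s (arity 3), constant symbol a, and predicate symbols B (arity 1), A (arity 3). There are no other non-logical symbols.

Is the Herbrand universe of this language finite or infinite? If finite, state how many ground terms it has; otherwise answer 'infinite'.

The signature has at least one function symbol (t, arity 1) and at least one constant (a).
Iterating t gives infinitely many distinct ground terms: a, t(a), t(t(a)), ...
So the Herbrand universe is infinite.

infinite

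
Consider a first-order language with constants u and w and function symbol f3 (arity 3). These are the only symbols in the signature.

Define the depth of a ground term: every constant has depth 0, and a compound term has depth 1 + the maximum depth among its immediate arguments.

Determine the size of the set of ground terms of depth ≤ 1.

If N_k denotes the number of depth-≤k ground terms, the 2 constants give N_0 = 2, and each function symbol of arity r contributes N_{k-1}^r new terms at level k: N_k = 2 + N_{k-1}^3.
N_0 = 2
N_1 = 2 + 2^3 = 10
Explicitly: u, w, f3(u, u, u), f3(u, u, w), f3(u, w, u), f3(u, w, w), f3(w, u, u), f3(w, u, w), f3(w, w, u), f3(w, w, w).

10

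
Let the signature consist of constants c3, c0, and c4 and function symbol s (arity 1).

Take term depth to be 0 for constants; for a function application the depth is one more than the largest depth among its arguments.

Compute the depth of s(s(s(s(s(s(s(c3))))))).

7

depth(s(c3)) = 1 + depth(c3) = 1 + 0 = 1
depth(s(s(c3))) = 1 + depth(s(c3)) = 1 + 1 = 2
depth(s(s(s(c3)))) = 1 + depth(s(s(c3))) = 1 + 2 = 3
depth(s(s(s(s(c3))))) = 1 + depth(s(s(s(c3)))) = 1 + 3 = 4
depth(s(s(s(s(s(c3)))))) = 1 + depth(s(s(s(s(c3))))) = 1 + 4 = 5
depth(s(s(s(s(s(s(c3))))))) = 1 + depth(s(s(s(s(s(c3)))))) = 1 + 5 = 6
depth(s(s(s(s(s(s(s(c3)))))))) = 1 + depth(s(s(s(s(s(s(c3))))))) = 1 + 6 = 7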